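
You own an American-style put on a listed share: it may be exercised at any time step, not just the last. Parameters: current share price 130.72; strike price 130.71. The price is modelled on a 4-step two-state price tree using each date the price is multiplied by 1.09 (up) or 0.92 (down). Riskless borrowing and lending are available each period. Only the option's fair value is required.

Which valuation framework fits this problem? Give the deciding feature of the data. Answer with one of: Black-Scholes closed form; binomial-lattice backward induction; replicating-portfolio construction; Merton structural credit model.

framework: binomial-lattice backward induction

Key observation: early exercise of the strike-130.71 put must be checked at each of the 4 dates (spot 130.72), which forces a node-by-node comparison of intrinsic and continuation value backward from expiry.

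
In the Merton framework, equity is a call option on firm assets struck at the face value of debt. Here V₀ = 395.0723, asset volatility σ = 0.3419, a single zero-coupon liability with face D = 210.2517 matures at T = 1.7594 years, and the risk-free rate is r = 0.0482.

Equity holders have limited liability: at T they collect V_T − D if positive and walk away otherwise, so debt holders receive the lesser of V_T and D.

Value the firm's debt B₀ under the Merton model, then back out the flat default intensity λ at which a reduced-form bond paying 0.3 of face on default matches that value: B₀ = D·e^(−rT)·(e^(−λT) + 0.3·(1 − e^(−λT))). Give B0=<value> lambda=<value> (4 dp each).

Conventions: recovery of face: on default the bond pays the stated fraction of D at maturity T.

B0=190.1470 lambda=0.0128

Work the structural quantities from V₀ = 395.0723 against face 210.2517:
d₁ = [ln(V₀/D) + (r + σ²/2)T] / (σ√T)
   = [ln(395.0723/210.2517) + (0.0482 + 0.5·0.3419²)·1.7594] / (0.3419·√1.7594)
   = [0.630763 + 0.187636] / 0.453504 = 1.804613
d₂ = d₁ − σ√T = 1.804613 − 0.453504 = 1.351108
N(d₁) = 0.964432,  N(d₂) = 0.911670,  e^(−rT) = 0.918693
E₀ = V₀·N(d₁) − D·e^(−rT)·N(d₂)
   = 395.0723·0.964432 − 210.2517·0.918693·0.911670 = 204.925311
B₀ = V₀ − E₀ = 395.0723 − 204.925311 = 190.146989
e^(−λT) = (B₀·e^(rT)/D − 0.3)/(1 − 0.3) = (190.1470·1.088503/210.2517 − 0.3)/0.7 = 0.97773976
λ = −ln(0.97773976)/1.7594 = 0.012795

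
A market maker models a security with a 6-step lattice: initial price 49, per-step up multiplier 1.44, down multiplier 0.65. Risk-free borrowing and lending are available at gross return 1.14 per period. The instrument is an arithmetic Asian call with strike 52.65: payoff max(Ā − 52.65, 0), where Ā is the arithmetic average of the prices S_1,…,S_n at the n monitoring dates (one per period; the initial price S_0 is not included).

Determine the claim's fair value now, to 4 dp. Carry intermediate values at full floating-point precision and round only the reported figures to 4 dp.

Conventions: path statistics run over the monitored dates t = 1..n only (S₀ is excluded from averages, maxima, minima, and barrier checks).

price = 15.0349

Set p* = 0.6203 (from d < R < u); the path-dependent value is the discounted p*-expectation over all price paths.
Enumerate all 2^6 = 64 price paths (U = up ×1.44, D = down ×0.65); each path with k up-moves has probability p*^k·(1−p*)^(6−k).
DDDDDD: Ā=14.0228, payoff=0.0000, prob=0.002999
UDDDDD: Ā=31.0659, payoff=0.0000, prob=0.004898
DUDDDD: Ā=24.6143, payoff=0.0000, prob=0.004898
UUDDDD: Ā=54.5300, payoff=1.8800, prob=0.008000
DDUDDD: Ā=20.4207, payoff=0.0000, prob=0.004898
UDUDDD: Ā=45.2396, payoff=0.0000, prob=0.008000
DUUDDD: Ā=38.7880, payoff=0.0000, prob=0.008000
UUUDDD: Ā=85.9303, payoff=33.2803, prob=0.013067
DDDUDD: Ā=17.6948, payoff=0.0000, prob=0.004898
UDDUDD: Ā=39.2009, payoff=0.0000, prob=0.008000
DUDUDD: Ā=32.7492, payoff=0.0000, prob=0.008000
UUDUDD: Ā=72.5521, payoff=19.9021, prob=0.013067
DDUUDD: Ā=28.5556, payoff=0.0000, prob=0.008000
UDUUDD: Ā=63.2617, payoff=10.6117, prob=0.013067
DUUUDD: Ā=56.8101, payoff=4.1601, prob=0.013067
UUUUDD: Ā=125.8561, payoff=73.2061, prob=0.021343
DDDDUD: Ā=15.9231, payoff=0.0000, prob=0.004898
UDDDUD: Ā=35.2757, payoff=0.0000, prob=0.008000
DUDDUD: Ā=28.8240, payoff=0.0000, prob=0.008000
UUDDUD: Ā=63.8563, payoff=11.2063, prob=0.013067
DDUDUD: Ā=24.6304, payoff=0.0000, prob=0.008000
UDUDUD: Ā=54.5659, payoff=1.9159, prob=0.013067
DUUDUD: Ā=48.1142, payoff=0.0000, prob=0.013067
UUUDUD: Ā=106.5916, payoff=53.9416, prob=0.021343
DDDUUD: Ā=21.9046, payoff=0.0000, prob=0.008000
UDDUUD: Ā=48.5272, payoff=0.0000, prob=0.013067
DUDUUD: Ā=42.0755, payoff=0.0000, prob=0.013067
UUDUUD: Ā=93.2134, payoff=40.5634, prob=0.021343
DDUUUD: Ā=37.8819, payoff=0.0000, prob=0.013067
UDUUUD: Ā=83.9230, payoff=31.2730, prob=0.021343
DUUUUD: Ā=77.4713, payoff=24.8213, prob=0.021343
UUUUUD: Ā=171.6288, payoff=118.9788, prob=0.034861
DDDDDU: Ā=14.7714, payoff=0.0000, prob=0.004898
UDDDDU: Ā=32.7243, payoff=0.0000, prob=0.008000
DUDDDU: Ā=26.2727, payoff=0.0000, prob=0.008000
UUDDDU: Ā=58.2040, payoff=5.5540, prob=0.013067
DDUDDU: Ā=22.0791, payoff=0.0000, prob=0.008000
UDUDDU: Ā=48.9136, payoff=0.0000, prob=0.013067
DUUDDU: Ā=42.4620, payoff=0.0000, prob=0.013067
UUUDDU: Ā=94.0696, payoff=41.4196, prob=0.021343
DDDUDU: Ā=19.3532, payoff=0.0000, prob=0.008000
UDDUDU: Ā=42.8749, payoff=0.0000, prob=0.013067
DUDUDU: Ā=36.4232, payoff=0.0000, prob=0.013067
UUDUDU: Ā=80.6914, payoff=28.0414, prob=0.021343
DDUUDU: Ā=32.2296, payoff=0.0000, prob=0.013067
UDUUDU: Ā=71.4010, payoff=18.7510, prob=0.021343
DUUUDU: Ā=64.9493, payoff=12.2993, prob=0.021343
UUUUDU: Ā=143.8878, payoff=91.2378, prob=0.034861
DDDDUU: Ā=17.5815, payoff=0.0000, prob=0.008000
UDDDUU: Ā=38.9497, payoff=0.0000, prob=0.013067
DUDDUU: Ā=32.4980, payoff=0.0000, prob=0.013067
UUDDUU: Ā=71.9956, payoff=19.3456, prob=0.021343
DDUDUU: Ā=28.3044, payoff=0.0000, prob=0.013067
UDUDUU: Ā=62.7052, payoff=10.0552, prob=0.021343
DUUDUU: Ā=56.2535, payoff=3.6035, prob=0.021343
UUUDUU: Ā=124.6232, payoff=71.9732, prob=0.034861
DDDUUU: Ā=25.5786, payoff=0.0000, prob=0.013067
UDDUUU: Ā=56.6664, payoff=4.0164, prob=0.021343
DUDUUU: Ā=50.2148, payoff=0.0000, prob=0.021343
UUDUUU: Ā=111.2450, payoff=58.5950, prob=0.034861
DDUUUU: Ā=46.0212, payoff=0.0000, prob=0.021343
UDUUUU: Ā=101.9546, payoff=49.3046, prob=0.034861
DUUUUU: Ā=95.5030, payoff=42.8530, prob=0.034861
UUUUUU: Ā=211.5758, payoff=158.9258, prob=0.056940
Price = Σ prob·payoff / R^6 = 33.001195 / 2.194973 = 15.0349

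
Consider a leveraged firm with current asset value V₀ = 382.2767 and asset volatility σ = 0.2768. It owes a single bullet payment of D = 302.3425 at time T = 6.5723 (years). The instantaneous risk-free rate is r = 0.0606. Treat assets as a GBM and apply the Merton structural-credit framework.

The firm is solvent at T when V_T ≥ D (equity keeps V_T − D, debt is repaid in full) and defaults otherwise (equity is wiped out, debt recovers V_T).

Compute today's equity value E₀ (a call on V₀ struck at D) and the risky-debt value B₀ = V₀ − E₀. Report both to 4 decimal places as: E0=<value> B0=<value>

E0=198.6558 B0=183.6209

Apply the equity-as-call identities (strike 302.3425, horizon 6.5723 years):
d₁ = [ln(V₀/D) + (r + σ²/2)T] / (σ√T)
   = [ln(382.2767/302.3425) + (0.0606 + 0.5·0.2768²)·6.5723] / (0.2768·√6.5723)
   = [0.234584 + 0.650060] / 0.709618 = 1.246649
d₂ = d₁ − σ√T = 1.246649 − 0.709618 = 0.537030
N(d₁) = 0.893737,  N(d₂) = 0.704377,  e^(−rT) = 0.671473
E₀ = V₀·N(d₁) − D·e^(−rT)·N(d₂)
   = 382.2767·0.893737 − 302.3425·0.671473·0.704377 = 198.655839
B₀ = V₀ − E₀ = 382.2767 − 198.655839 = 183.620861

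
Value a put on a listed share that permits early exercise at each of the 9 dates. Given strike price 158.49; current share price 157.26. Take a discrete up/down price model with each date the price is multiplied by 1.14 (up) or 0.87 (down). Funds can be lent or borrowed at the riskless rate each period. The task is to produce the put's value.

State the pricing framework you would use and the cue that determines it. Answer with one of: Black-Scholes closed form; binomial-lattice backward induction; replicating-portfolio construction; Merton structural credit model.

framework: binomial-lattice backward induction

Key observation: with exercise allowed before expiry on a discrete up/down model (9 steps from spot 157.26), the strike-158.49 put's value must be rolled back through the tree testing early exercise at each node.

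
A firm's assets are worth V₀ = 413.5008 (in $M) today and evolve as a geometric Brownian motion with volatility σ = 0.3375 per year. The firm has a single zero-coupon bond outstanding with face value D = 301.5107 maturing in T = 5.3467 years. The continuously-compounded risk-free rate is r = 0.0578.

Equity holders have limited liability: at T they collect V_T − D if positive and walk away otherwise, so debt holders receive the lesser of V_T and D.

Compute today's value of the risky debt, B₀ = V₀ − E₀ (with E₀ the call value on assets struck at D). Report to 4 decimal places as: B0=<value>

Equity is a call on the firm's assets struck at D = 301.5107:
d₁ = [ln(V₀/D) + (r + σ²/2)T] / (σ√T)
   = [ln(413.5008/301.5107) + (0.0578 + 0.5·0.3375²)·5.3467] / (0.3375·√5.3467)
   = [0.315854 + 0.613551] / 0.780399 = 1.190935
d₂ = d₁ − σ√T = 1.190935 − 0.780399 = 0.410536
N(d₁) = 0.883160,  N(d₂) = 0.659294,  e^(−rT) = 0.734152
E₀ = V₀·N(d₁) − D·e^(−rT)·N(d₂)
   = 413.5008·0.883160 − 301.5107·0.734152·0.659294 = 219.249834
B₀ = V₀ − E₀ = 413.5008 − 219.249834 = 194.250966

B0=194.2510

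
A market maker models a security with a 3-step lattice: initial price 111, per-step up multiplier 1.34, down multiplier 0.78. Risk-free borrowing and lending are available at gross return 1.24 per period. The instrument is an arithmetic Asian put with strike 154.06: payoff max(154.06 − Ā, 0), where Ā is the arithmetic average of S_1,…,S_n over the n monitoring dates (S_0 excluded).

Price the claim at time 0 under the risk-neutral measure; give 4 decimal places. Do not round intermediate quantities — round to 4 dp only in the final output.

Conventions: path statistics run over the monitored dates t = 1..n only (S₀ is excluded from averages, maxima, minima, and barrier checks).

price = 5.5918

Under the martingale measure an up-move has probability p* = 0.8214; value the claim as the probability-weighted average of per-path payoffs, discounted 3 periods at R = 1.24.
Enumerate all 2^3 = 8 price paths (U = up ×1.34, D = down ×0.78); each path with k up-moves has probability p*^k·(1−p*)^(3−k).
DDD: Ā=68.9292, payoff=85.1308, prob=0.005694
UDD: Ā=118.4169, payoff=35.6431, prob=0.026194
DUD: Ā=97.6969, payoff=56.3631, prob=0.026194
UUD: Ā=167.8382, payoff=0.0000, prob=0.120490
DDU: Ā=81.5353, payoff=72.5247, prob=0.026194
UDU: Ā=140.0734, payoff=13.9866, prob=0.120490
DUU: Ā=119.3534, payoff=34.7066, prob=0.120490
UUU: Ā=205.0430, payoff=0.0000, prob=0.554255
Price = Σ prob·payoff / R^3 = 10.661447 / 1.906624 = 5.5918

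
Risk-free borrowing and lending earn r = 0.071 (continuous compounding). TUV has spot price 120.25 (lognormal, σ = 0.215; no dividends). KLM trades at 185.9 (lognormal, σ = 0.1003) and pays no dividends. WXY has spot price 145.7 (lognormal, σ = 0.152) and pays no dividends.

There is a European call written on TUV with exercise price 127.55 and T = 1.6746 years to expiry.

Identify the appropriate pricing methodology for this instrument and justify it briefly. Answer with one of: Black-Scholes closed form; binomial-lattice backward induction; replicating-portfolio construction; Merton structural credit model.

framework: Black-Scholes closed form

Key observation: the strike-127.55 call on TUV is European-exercise on a continuously-modelled lognormal underlying, so its value is a single closed-form evaluation.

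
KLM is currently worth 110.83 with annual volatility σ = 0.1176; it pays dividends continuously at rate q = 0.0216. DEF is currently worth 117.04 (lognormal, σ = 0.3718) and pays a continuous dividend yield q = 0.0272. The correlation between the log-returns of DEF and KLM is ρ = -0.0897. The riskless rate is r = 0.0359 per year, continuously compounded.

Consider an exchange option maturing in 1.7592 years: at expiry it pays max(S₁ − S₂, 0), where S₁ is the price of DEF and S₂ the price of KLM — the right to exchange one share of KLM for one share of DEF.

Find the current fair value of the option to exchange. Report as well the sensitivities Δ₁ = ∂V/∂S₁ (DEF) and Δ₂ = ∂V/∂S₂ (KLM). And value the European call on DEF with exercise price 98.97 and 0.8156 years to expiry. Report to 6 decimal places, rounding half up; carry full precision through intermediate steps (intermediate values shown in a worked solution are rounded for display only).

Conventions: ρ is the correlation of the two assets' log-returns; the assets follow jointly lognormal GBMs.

exchange price = 25.340351
Δ1 = 0.606864
Δ2 = -0.412226
price(DEF call K=98.97) = 25.054639

σ_eff = √(σ₁² + σ₂² − 2ρσ₁σ₂) = √(0.3718² + 0.1176² − 2·-0.0897·0.3718·0.1176) = 0.399886
d₁ = (ln(S₁/S₂) + (q₂ − q₁ + σ_eff²/2)T) / (σ_eff√T) = (ln(117.04/110.83) + (0.0216 − 0.0272 + 0.079955)·1.7592) / 0.530389 = 0.349409
d₂ = d₁ − σ_eff√T = 0.349409 − 0.530389 = -0.180979
N(d₁) = 0.636609,  N(d₂) = 0.428192
V = S₁·e^{−q₁T}·N(d₁) − S₂·e^{−q₂T}·N(d₂) = 71.027413 − 45.687062 = 25.340351
Δ₁ = e^{−q₁T}·N(d₁) = 0.606864;  Δ₂ = −e^{−q₂T}·N(d₂) = -0.412226
[vanilla: DEF call K=98.97]
σ√T = 0.3718·√0.8156 = 0.335775
d₁ = (ln(S/K) + (r−q+σ²/2)T) / (σ√T) = (ln(117.04/98.97) + (0.0359−0.0272+0.3718²/2)·0.8156) / 0.335775 = (0.167699 + 0.063468) / 0.335775 = 0.688459
d₂ = d₁ − σ√T = 0.688459 − 0.335775 = 0.352684
e^{−rT} = 0.971144
e^{−qT} = 0.978060
N(d₁) = 0.754418,  N(d₂) = 0.637837
price = S·e^{−qT}·N(d₁) − K·e^{−rT}·N(d₂) = 86.359842 − 61.305204 = 25.054639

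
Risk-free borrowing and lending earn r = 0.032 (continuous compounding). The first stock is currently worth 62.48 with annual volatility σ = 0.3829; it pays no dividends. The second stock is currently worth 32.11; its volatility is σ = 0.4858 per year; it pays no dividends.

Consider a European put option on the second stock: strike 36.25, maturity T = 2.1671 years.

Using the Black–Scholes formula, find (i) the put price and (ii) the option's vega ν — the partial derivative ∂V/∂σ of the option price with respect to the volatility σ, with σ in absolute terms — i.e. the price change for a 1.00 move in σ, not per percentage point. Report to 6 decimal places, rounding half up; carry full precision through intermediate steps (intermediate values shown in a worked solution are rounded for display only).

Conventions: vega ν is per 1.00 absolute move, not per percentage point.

σ√T = 0.4858·√2.1671 = 0.715150
d₁ = (ln(S/K) + (r+σ²/2)T) / (σ√T) = (ln(32.11/36.25) + (0.032+0.4858²/2)·2.1671) / 0.715150 = (-0.121272 + 0.325067) / 0.715150 = 0.284968
d₂ = d₁ − σ√T = 0.284968 − 0.715150 = -0.430182
e^{−rT} = 0.933003
N(−d₁) = 0.387834,  N(−d₂) = 0.666468
Put price V = K·e^{−rT}·N(−d₂) − S·N(−d₁) = 22.540853 − 12.453358 = 10.087495
φ(d₁) = (1/√(2π))·e^{−d₁²/2} = 0.383068
ν = S·φ(d₁)·√T = 18.107396

price = 10.087495
ν = 18.107396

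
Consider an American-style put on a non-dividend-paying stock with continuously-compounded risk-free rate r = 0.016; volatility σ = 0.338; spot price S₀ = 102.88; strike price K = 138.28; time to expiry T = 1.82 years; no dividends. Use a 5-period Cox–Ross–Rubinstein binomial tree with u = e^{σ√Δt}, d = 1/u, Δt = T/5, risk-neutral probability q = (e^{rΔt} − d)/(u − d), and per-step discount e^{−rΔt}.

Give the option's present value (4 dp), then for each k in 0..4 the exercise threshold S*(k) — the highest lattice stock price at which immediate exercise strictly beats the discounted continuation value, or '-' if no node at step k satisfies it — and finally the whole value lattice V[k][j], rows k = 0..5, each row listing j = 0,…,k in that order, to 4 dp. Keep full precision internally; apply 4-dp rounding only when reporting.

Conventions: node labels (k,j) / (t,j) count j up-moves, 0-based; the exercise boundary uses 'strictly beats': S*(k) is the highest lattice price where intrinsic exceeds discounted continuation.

Δt=0.36400, u=1.22620, d=0.81552, q=0.46342, disc=e^(-rΔt)=0.99419
k=5 terminal: V=max(K-S,0) → 101.1678 82.4790 54.3788 12.1281 0.0000 0.0000
k=4: j=0 S=45.5071 intr=92.7729 cont=91.9699 V=92.7729[EX]; j=1 S=68.4235 intr=69.8565 cont=69.0535 V=69.8565[EX]; j=2 S=102.8800 intr=35.4000 cont=34.5970 V=35.4000[EX]; j=3 S=154.6880 intr=0.0000 cont=6.4699 V=6.4699[hold]; j=4 S=232.5854 intr=0.0000 cont=0.0000 V=0.0000[hold]  S*(4)=102.8800
k=3: j=0 S=55.8010 intr=82.4790 cont=81.6760 V=82.4790[EX]; j=1 S=83.9012 intr=54.3788 cont=53.5758 V=54.3788[EX]; j=2 S=126.1519 intr=12.1281 cont=21.8656 V=21.8656[hold]; j=3 S=189.6791 intr=0.0000 cont=3.4515 V=3.4515[hold]  S*(3)=83.9012
k=2: j=0 S=68.4235 intr=69.8565 cont=69.0535 V=69.8565[EX]; j=1 S=102.8800 intr=35.4000 cont=39.0833 V=39.0833[hold]; j=2 S=154.6880 intr=0.0000 cont=13.2547 V=13.2547[hold]  S*(2)=68.4235
k=1: j=0 S=83.9012 intr=54.3788 cont=55.2728 V=55.2728[hold]; j=1 S=126.1519 intr=12.1281 cont=26.9564 V=26.9564[hold]  S*(1)=-
k=0: j=0 S=102.8800 intr=35.4000 cont=41.9057 V=41.9057[hold]  S*(0)=-

price = 41.9057
boundary = - - 68.4235 83.9012 102.8800
tree:
41.9057
55.2728 26.9564
69.8565 39.0833 13.2547
82.4790 54.3788 21.8656 3.4515
92.7729 69.8565 35.4000 6.4699 0.0000
101.1678 82.4790 54.3788 12.1281 0.0000 0.0000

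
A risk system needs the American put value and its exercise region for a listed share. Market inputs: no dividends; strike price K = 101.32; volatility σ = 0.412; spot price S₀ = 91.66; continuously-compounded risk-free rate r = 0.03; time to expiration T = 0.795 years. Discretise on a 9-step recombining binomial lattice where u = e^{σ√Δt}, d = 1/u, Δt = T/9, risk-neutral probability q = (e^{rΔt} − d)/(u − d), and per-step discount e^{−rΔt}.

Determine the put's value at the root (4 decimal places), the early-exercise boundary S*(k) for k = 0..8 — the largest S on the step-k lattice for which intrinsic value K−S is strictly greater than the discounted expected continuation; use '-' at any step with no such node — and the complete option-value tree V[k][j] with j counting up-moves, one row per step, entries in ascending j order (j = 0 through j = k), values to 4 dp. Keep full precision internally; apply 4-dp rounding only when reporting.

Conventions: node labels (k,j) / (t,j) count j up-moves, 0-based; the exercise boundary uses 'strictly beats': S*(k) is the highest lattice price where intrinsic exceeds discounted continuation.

price = 18.0293
boundary = - - - 63.4807 56.1645 63.4807 71.7498 63.4807 71.7498
tree:
18.0293
23.8224 11.8588
30.5275 16.6971 6.6878
37.8393 22.7824 10.2030 2.9201
45.1555 29.9748 15.1239 4.9335 0.7571
51.6284 37.8393 21.6284 8.1675 1.4605 0.0000
57.3554 45.1555 29.5702 13.1524 2.8173 0.0000 0.0000
62.4223 51.6284 37.8393 20.3503 5.4347 0.0000 0.0000 0.0000
66.9053 57.3554 45.1555 29.5702 10.4838 0.0000 0.0000 0.0000 0.0000
70.8716 62.4223 51.6284 37.8393 20.2238 0.0000 0.0000 0.0000 0.0000 0.0000

Δt=0.08833, u=1.13026, d=0.88475, q=0.48023, disc=e^(-rΔt)=0.99735
k=9 terminal: V=max(K-S,0) → 70.8716 62.4223 51.6284 37.8393 20.2238 0.0000 0.0000 0.0000 0.0000 0.0000
k=8: j=0 S=34.4147 intr=66.9053 cont=66.6371 V=66.9053[EX]; j=1 S=43.9646 intr=57.3554 cont=57.0873 V=57.3554[EX]; j=2 S=56.1645 intr=45.1555 cont=44.8873 V=45.1555[EX]; j=3 S=71.7498 intr=29.5702 cont=29.3020 V=29.5702[EX]; j=4 S=91.6600 intr=9.6600 cont=10.4838 V=10.4838[hold]; j=5 S=117.0951 intr=0.0000 cont=0.0000 V=0.0000[hold]; j=6 S=149.5883 intr=0.0000 cont=0.0000 V=0.0000[hold]; j=7 S=191.0982 intr=0.0000 cont=0.0000 V=0.0000[hold]; j=8 S=244.1268 intr=0.0000 cont=0.0000 V=0.0000[hold]  S*(8)=71.7498
k=7: j=0 S=38.8977 intr=62.4223 cont=62.1542 V=62.4223[EX]; j=1 S=49.6916 intr=51.6284 cont=51.3603 V=51.6284[EX]; j=2 S=63.4807 intr=37.8393 cont=37.5712 V=37.8393[EX]; j=3 S=81.0962 intr=20.2238 cont=20.3503 V=20.3503[hold]; j=4 S=103.5999 intr=0.0000 cont=5.4347 V=5.4347[hold]; j=5 S=132.3482 intr=0.0000 cont=0.0000 V=0.0000[hold]; j=6 S=169.0741 intr=0.0000 cont=0.0000 V=0.0000[hold]; j=7 S=215.9912 intr=0.0000 cont=0.0000 V=0.0000[hold]  S*(7)=63.4807
k=6: j=0 S=43.9646 intr=57.3554 cont=57.0873 V=57.3554[EX]; j=1 S=56.1645 intr=45.1555 cont=44.8873 V=45.1555[EX]; j=2 S=71.7498 intr=29.5702 cont=29.3626 V=29.5702[EX]; j=3 S=91.6600 intr=9.6600 cont=13.1524 V=13.1524[hold]; j=4 S=117.0951 intr=0.0000 cont=2.8173 V=2.8173[hold]; j=5 S=149.5883 intr=0.0000 cont=0.0000 V=0.0000[hold]; j=6 S=191.0982 intr=0.0000 cont=0.0000 V=0.0000[hold]  S*(6)=71.7498
k=5: j=0 S=49.6916 intr=51.6284 cont=51.3603 V=51.6284[EX]; j=1 S=63.4807 intr=37.8393 cont=37.5712 V=37.8393[EX]; j=2 S=81.0962 intr=20.2238 cont=21.6284 V=21.6284[hold]; j=3 S=103.5999 intr=0.0000 cont=8.1675 V=8.1675[hold]; j=4 S=132.3482 intr=0.0000 cont=1.4605 V=1.4605[hold]; j=5 S=169.0741 intr=0.0000 cont=0.0000 V=0.0000[hold]  S*(5)=63.4807
k=4: j=0 S=56.1645 intr=45.1555 cont=44.8873 V=45.1555[EX]; j=1 S=71.7498 intr=29.5702 cont=29.9748 V=29.9748[hold]; j=2 S=91.6600 intr=9.6600 cont=15.1239 V=15.1239[hold]; j=3 S=117.0951 intr=0.0000 cont=4.9335 V=4.9335[hold]; j=4 S=149.5883 intr=0.0000 cont=0.7571 V=0.7571[hold]  S*(4)=56.1645
k=3: j=0 S=63.4807 intr=37.8393 cont=37.7650 V=37.8393[EX]; j=1 S=81.0962 intr=20.2238 cont=22.7824 V=22.7824[hold]; j=2 S=103.5999 intr=0.0000 cont=10.2030 V=10.2030[hold]; j=3 S=132.3482 intr=0.0000 cont=2.9201 V=2.9201[hold]  S*(3)=63.4807
k=2: j=0 S=71.7498 intr=29.5702 cont=30.5275 V=30.5275[hold]; j=1 S=91.6600 intr=9.6600 cont=16.6971 V=16.6971[hold]; j=2 S=117.0951 intr=0.0000 cont=6.6878 V=6.6878[hold]  S*(2)=-
k=1: j=0 S=81.0962 intr=20.2238 cont=23.8224 V=23.8224[hold]; j=1 S=103.5999 intr=0.0000 cont=11.8588 V=11.8588[hold]  S*(1)=-
k=0: j=0 S=91.6600 intr=9.6600 cont=18.0293 V=18.0293[hold]  S*(0)=-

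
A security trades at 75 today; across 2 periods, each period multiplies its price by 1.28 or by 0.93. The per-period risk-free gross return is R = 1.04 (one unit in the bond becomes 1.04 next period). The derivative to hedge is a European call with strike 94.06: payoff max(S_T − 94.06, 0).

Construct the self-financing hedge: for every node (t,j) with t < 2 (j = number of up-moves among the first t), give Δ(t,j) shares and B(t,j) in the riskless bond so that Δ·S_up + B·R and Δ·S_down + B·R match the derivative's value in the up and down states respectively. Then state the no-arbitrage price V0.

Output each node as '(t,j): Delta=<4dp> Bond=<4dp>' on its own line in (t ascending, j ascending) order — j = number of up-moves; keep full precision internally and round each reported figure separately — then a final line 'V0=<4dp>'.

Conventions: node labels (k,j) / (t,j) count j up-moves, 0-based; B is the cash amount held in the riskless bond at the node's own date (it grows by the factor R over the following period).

(0,0): Delta=0.3318 Bond=-22.2519
(1,0): Delta=0.0000 Bond=0.0000
(1,1): Delta=0.8577 Bond=-73.6335
V0=2.6319

Since d<R<u, set p* = (R−d)/(u−d) = 0.3143; price each node as the discounted p*-expectation of its children.
Payoffs at expiry: V(2,0)=0.0000, V(2,1)=0.0000, V(2,2)=28.8200
Node (1,0) S=69.7500: V=(p*·0.0000+(1−p*)·0.0000)/1.04=0.0000; Δ=(0.0000−0.0000)/(89.2800−64.8675)=0.0000; B=V−Δ·S=0.0000
Node (1,1) S=96.0000: V=(p*·28.8200+(1−p*)·0.0000)/1.04=8.7093; Δ=(28.8200−0.0000)/(122.8800−89.2800)=0.8577; B=V−Δ·S=-73.6335
Node (0,0) S=75.0000: V=(p*·8.7093+(1−p*)·0.0000)/1.04=2.6319; Δ=(8.7093−0.0000)/(96.0000−69.7500)=0.3318; B=V−Δ·S=-22.2519
As a check, the time-0 holding Δ(0,0)·S0 + B(0,0) comes to 2.6319 — exactly V0.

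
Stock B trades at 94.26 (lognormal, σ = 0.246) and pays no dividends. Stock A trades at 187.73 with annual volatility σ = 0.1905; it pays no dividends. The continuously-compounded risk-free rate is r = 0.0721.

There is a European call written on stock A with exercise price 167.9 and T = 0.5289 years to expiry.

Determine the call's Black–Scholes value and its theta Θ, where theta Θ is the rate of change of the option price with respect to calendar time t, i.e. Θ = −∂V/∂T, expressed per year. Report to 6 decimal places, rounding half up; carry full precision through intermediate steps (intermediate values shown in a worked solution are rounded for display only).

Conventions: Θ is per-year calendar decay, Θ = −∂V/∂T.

σ√T = 0.1905·√0.5289 = 0.138542
d₁ = (ln(S/K) + (r+σ²/2)T) / (σ√T) = (ln(187.73/167.9) + (0.0721+0.1905²/2)·0.5289) / 0.138542 = (0.111636 + 0.047731) / 0.138542 = 1.150313
d₂ = d₁ − σ√T = 1.150313 − 0.138542 = 1.011771
e^{−rT} = 0.962584
N(d₁) = 0.874993,  N(d₂) = 0.844176
Call price V = S·N(d₁) − K·e^{−rT}·N(d₂) = 164.262362 − 136.433998 = 27.828364
φ(d₁) = (1/√(2π))·e^{−d₁²/2} = 0.205862
Θ = −S·φ(d₁)·σ/(2√T) − r·K·e^{−rT}·N(d₂) = −5.061604 − 9.836891 = -14.898495

price = 27.828364
Θ = -14.898495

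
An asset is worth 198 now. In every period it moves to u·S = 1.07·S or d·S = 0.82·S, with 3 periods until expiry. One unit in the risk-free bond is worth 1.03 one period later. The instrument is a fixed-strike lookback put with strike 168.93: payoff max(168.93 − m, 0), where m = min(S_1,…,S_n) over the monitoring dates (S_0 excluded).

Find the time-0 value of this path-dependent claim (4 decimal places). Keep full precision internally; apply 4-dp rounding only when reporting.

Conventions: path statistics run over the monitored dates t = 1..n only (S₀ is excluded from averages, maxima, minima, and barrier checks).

Set p* = 0.8400 (from d < R < u); the path-dependent value is the discounted p*-expectation over all price paths.
Enumerate all 2^3 = 8 price paths (U = up ×1.07, D = down ×0.82); each path with k up-moves has probability p*^k·(1−p*)^(3−k).
DDD: m=109.1709, payoff=59.7591, prob=0.004096
UDD: m=142.4547, payoff=26.4753, prob=0.021504
DUD: m=142.4547, payoff=26.4753, prob=0.021504
UUD: m=185.8860, payoff=0.0000, prob=0.112896
DDU: m=133.1352, payoff=35.7948, prob=0.021504
UDU: m=173.7252, payoff=0.0000, prob=0.112896
DUU: m=162.3600, payoff=6.5700, prob=0.112896
UUU: m=211.8600, payoff=0.0000, prob=0.592704
Price = Σ prob·payoff / R^3 = 2.894883 / 1.092727 = 2.6492

price = 2.6492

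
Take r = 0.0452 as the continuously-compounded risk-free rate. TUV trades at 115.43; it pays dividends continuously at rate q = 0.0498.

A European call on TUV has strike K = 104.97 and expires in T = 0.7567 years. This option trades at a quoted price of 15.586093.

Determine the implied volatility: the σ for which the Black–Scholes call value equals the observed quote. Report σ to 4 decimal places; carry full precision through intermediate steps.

At σ = 0.2714 the Black–Scholes value reproduces the quote:
σ√T = 0.2714·√0.7567 = 0.236087
d₁ = (ln(S/K) + (r−q+σ²/2)T) / (σ√T) = (ln(115.43/104.97) + (0.0452−0.0498+0.2714²/2)·0.7567) / 0.236087 = (0.094990 + 0.024388) / 0.236087 = 0.505650
d₂ = d₁ − σ√T = 0.505650 − 0.236087 = 0.269563
e^{−rT} = 0.966375
e^{−qT} = 0.963018
N(d₁) = 0.693449,  N(d₂) = 0.606252
V = S·e^{−qT}·N(d₁) − K·e^{−rT}·N(d₂) = 77.084554 − 61.498460 = 15.586093 (matching the quote); vega is positive throughout, so no other σ reproduces this price

sigma = 0.2714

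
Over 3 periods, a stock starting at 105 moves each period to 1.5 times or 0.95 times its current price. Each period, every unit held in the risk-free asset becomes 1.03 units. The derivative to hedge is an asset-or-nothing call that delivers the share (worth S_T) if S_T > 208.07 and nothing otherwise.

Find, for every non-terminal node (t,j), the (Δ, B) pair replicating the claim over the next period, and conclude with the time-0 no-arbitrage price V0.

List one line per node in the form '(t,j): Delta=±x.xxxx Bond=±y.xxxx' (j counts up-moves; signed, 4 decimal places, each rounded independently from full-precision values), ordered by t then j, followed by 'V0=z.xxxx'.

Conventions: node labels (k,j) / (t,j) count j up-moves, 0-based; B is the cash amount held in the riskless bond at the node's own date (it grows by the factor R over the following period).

Since d<R<u, set p* = (R−d)/(u−d) = 0.1455; price each node as the discounted p*-expectation of its children.
Payoffs at expiry: V(3,0)=0.0000, V(3,1)=0.0000, V(3,2)=224.4375, V(3,3)=354.3750
  t=2,j=0: stock 94.7625 → up 142.1438 (V=0.0000), down 90.0244 (V=0.0000). Price 0.0000; hedge Δ=0.0000, bond B=0.0000.
  t=2,j=1: stock 149.6250 → up 224.4375 (V=224.4375), down 142.1437 (V=0.0000). Price 31.6946; hedge Δ=2.7273, bond B=-376.3736.
  t=2,j=2: stock 236.2500 → up 354.3750 (V=354.3750), down 224.4375 (V=224.4375). Price 236.2500; hedge Δ=1.0000, bond B=0.0000.
  t=1,j=0: stock 99.7500 → up 149.6250 (V=31.6946), down 94.7625 (V=0.0000). Price 4.4759; hedge Δ=0.5777, bond B=-53.1507.
  t=1,j=1: stock 157.5000 → up 236.2500 (V=236.2500), down 149.6250 (V=31.6946). Price 59.6584; hedge Δ=2.3614, bond B=-312.2605.
  t=0,j=0: stock 105.0000 → up 157.5000 (V=59.6584), down 99.7500 (V=4.4759). Price 12.1383; hedge Δ=0.9555, bond B=-88.1936.
Sanity check at the root: Δ(0,0)·S0 + B(0,0) reproduces V0 = 12.1383.

(0,0): Delta=0.9555 Bond=-88.1936
(1,0): Delta=0.5777 Bond=-53.1507
(1,1): Delta=2.3614 Bond=-312.2605
(2,0): Delta=0.0000 Bond=0.0000
(2,1): Delta=2.7273 Bond=-376.3736
(2,2): Delta=1.0000 Bond=0.0000
V0=12.1383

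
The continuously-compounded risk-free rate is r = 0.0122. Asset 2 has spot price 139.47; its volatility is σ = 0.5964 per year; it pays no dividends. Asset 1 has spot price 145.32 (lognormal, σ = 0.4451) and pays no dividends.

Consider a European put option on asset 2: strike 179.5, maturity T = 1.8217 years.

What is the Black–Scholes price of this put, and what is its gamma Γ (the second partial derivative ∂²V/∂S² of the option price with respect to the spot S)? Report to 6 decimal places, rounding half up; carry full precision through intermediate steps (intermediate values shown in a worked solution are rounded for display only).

σ√T = 0.5964·√1.8217 = 0.804963
d₁ = (ln(S/K) + (r+σ²/2)T) / (σ√T) = (ln(139.47/179.5) + (0.0122+0.5964²/2)·1.8217) / 0.804963 = (-0.252326 + 0.346208) / 0.804963 = 0.116629
d₂ = d₁ − σ√T = 0.116629 − 0.804963 = -0.688334
e^{−rT} = 0.978020
N(−d₁) = 0.453577,  N(−d₂) = 0.754379
Put price V = K·e^{−rT}·N(−d₂) − S·N(−d₁) = 132.434730 − 63.260393 = 69.174337
φ(d₁) = (1/√(2π))·e^{−d₁²/2} = 0.396238
Γ = φ(d₁) / (S·σ·√T) = 0.003529

price = 69.174337
Γ = 0.003529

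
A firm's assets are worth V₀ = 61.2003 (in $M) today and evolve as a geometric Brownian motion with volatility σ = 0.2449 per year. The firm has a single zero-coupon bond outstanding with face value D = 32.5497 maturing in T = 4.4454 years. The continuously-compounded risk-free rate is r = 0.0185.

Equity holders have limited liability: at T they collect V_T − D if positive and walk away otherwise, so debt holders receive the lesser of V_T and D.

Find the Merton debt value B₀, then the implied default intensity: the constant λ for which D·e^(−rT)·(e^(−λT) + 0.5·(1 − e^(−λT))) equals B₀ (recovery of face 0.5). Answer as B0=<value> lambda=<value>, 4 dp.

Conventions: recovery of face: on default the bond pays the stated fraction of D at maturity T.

B0=29.1559 lambda=0.0127

Work the structural quantities from V₀ = 61.2003 against face 32.5497:
d₁ = [ln(V₀/D) + (r + σ²/2)T] / (σ√T)
   = [ln(61.2003/32.5497) + (0.0185 + 0.5·0.2449²)·4.4454] / (0.2449·√4.4454)
   = [0.631384 + 0.215549] / 0.516350 = 1.640229
d₂ = d₁ − σ√T = 1.640229 − 0.516350 = 1.123879
N(d₁) = 0.949521,  N(d₂) = 0.869468,  e^(−rT) = 0.921051
E₀ = V₀·N(d₁) − D·e^(−rT)·N(d₂)
   = 61.2003·0.949521 − 32.5497·0.921051·0.869468 = 32.044397
B₀ = V₀ − E₀ = 61.2003 − 32.044397 = 29.155903
e^(−λT) = (B₀·e^(rT)/D − 0.5)/(1 − 0.5) = (29.1559·1.085716/32.5497 − 0.5)/0.5 = 0.94502771
λ = −ln(0.94502771)/4.4454 = 0.012719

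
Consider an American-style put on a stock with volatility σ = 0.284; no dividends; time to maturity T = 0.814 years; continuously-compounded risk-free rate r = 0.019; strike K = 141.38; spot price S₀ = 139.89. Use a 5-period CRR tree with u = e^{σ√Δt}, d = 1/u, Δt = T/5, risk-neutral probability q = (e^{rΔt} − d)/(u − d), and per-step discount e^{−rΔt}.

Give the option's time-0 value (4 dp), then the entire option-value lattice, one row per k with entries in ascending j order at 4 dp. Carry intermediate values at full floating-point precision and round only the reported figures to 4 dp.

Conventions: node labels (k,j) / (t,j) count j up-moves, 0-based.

Δt=0.16280, u=1.12141, d=0.89173, q=0.48487, disc=e^(-rΔt)=0.99691
k=5 terminal: V=max(K-S,0) → 62.5016 42.1850 16.6356 0.0000 0.0000 0.0000
k=4: j=0 S=88.4553 intr=52.9247 cont=52.4880 V=52.9247[EX]; j=1 S=111.2386 intr=30.1414 cont=29.7048 V=30.1414[EX]; j=2 S=139.8900 intr=1.4900 cont=8.5430 V=8.5430[hold]; j=3 S=175.9211 intr=0.0000 cont=0.0000 V=0.0000[hold]; j=4 S=221.2327 intr=0.0000 cont=0.0000 V=0.0000[hold]
k=3: j=0 S=99.1950 intr=42.1850 cont=41.7484 V=42.1850[EX]; j=1 S=124.7444 intr=16.6356 cont=19.6082 V=19.6082[hold]; j=2 S=156.8745 intr=0.0000 cont=4.3871 V=4.3871[hold]; j=3 S=197.2803 intr=0.0000 cont=0.0000 V=0.0000[hold]
k=2: j=0 S=111.2386 intr=30.1414 cont=31.1417 V=31.1417[hold]; j=1 S=139.8900 intr=1.4900 cont=12.1902 V=12.1902[hold]; j=2 S=175.9211 intr=0.0000 cont=2.2530 V=2.2530[hold]
k=1: j=0 S=124.7444 intr=16.6356 cont=21.8848 V=21.8848[hold]; j=1 S=156.8745 intr=0.0000 cont=7.3491 V=7.3491[hold]
k=0: j=0 S=139.8900 intr=1.4900 cont=14.7911 V=14.7911[hold]

price = 14.7911
tree:
14.7911
21.8848 7.3491
31.1417 12.1902 2.2530
42.1850 19.6082 4.3871 0.0000
52.9247 30.1414 8.5430 0.0000 0.0000
62.5016 42.1850 16.6356 0.0000 0.0000 0.0000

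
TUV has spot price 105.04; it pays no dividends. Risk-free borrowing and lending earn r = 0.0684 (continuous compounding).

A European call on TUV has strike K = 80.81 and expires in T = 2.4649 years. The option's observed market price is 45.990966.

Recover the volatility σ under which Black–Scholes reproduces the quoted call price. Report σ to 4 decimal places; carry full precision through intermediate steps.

sigma = 0.4408

At σ = 0.4408 the Black–Scholes value reproduces the quote:
σ√T = 0.4408·√2.4649 = 0.692056
d₁ = (ln(S/K) + (r+σ²/2)T) / (σ√T) = (ln(105.04/80.81) + (0.0684+0.4408²/2)·2.4649) / 0.692056 = (0.262241 + 0.408070) / 0.692056 = 0.968578
d₂ = d₁ − σ√T = 0.968578 − 0.692056 = 0.276522
e^{−rT} = 0.844847
N(d₁) = 0.833622,  N(d₂) = 0.608927
V = S·N(d₁) − K·e^{−rT}·N(d₂) = 87.563674 − 41.572708 = 45.990966 (the quoted price), and the Black–Scholes price is strictly increasing in σ, so σ is unique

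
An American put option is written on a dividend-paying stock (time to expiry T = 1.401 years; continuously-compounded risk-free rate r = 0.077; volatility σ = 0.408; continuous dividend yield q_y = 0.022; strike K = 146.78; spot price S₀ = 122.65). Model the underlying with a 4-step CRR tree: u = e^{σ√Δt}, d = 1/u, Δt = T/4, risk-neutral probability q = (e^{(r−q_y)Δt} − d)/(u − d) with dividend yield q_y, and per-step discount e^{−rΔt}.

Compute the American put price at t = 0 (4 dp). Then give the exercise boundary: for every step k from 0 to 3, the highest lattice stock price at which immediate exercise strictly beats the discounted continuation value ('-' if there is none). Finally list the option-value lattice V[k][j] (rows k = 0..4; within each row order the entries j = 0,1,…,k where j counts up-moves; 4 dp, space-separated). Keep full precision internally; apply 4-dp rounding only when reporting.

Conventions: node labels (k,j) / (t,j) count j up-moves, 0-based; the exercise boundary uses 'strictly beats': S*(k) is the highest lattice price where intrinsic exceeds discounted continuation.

params: Δt=0.35025 u=1.27311 d=0.78548 q=0.47981 e^(-rΔt)=0.97339
t_4 payoffs: 100.0921 71.1078 24.1300 0.0000 0.0000
t_3: node(3,0) S=59.4388 payoff=87.3412 vs cont=83.8918 → 87.3412 [stop]  node(3,1) S=96.3389 payoff=50.4411 vs cont=47.2749 → 50.4411 [stop]  node(3,2) S=156.1469 payoff=0.0000 vs cont=12.2181 → 12.2181 [wait]  node(3,3) S=253.0840 payoff=0.0000 vs cont=0.0000 → 0.0000 [wait]  ⇒ S*(3)=96.3389
t_2: node(2,0) S=75.6722 payoff=71.1078 vs cont=67.7831 → 71.1078 [stop]  node(2,1) S=122.6500 payoff=24.1300 vs cont=31.2470 → 31.2470 [wait]  node(2,2) S=198.7920 payoff=0.0000 vs cont=6.1866 → 6.1866 [wait]  ⇒ S*(2)=75.6722
t_1: node(1,0) S=96.3389 payoff=50.4411 vs cont=50.5989 → 50.5989 [wait]  node(1,1) S=156.1469 payoff=0.0000 vs cont=18.7112 → 18.7112 [wait]  ⇒ S*(1)=-
t_0: node(0,0) S=122.6500 payoff=24.1300 vs cont=34.3595 → 34.3595 [wait]  ⇒ S*(0)=-

price = 34.3595
boundary = - - 75.6722 96.3389
tree:
34.3595
50.5989 18.7112
71.1078 31.2470 6.1866
87.3412 50.4411 12.2181 0.0000
100.0921 71.1078 24.1300 0.0000 0.0000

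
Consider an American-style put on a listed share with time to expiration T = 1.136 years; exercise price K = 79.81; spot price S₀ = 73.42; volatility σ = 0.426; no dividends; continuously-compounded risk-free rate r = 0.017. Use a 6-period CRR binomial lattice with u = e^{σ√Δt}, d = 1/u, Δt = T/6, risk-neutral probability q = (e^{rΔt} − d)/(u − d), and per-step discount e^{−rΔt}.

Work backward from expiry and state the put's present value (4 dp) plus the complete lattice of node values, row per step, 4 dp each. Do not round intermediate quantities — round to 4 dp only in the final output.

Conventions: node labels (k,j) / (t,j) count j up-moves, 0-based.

Δt=0.18933, u=1.20366, d=0.83080, q=0.46244, disc=e^(-rΔt)=0.99679
k=6 terminal: V=max(K-S,0) → 55.6664 44.8311 29.1331 6.3900 0.0000 0.0000 0.0000
k=5: j=0 S=29.0605 intr=50.7495 cont=50.4930 V=50.7495[EX]; j=1 S=42.1025 intr=37.7075 cont=37.4510 V=37.7075[EX]; j=2 S=60.9975 intr=18.8125 cont=18.5560 V=18.8125[EX]; j=3 S=88.3724 intr=0.0000 cont=3.4240 V=3.4240[hold]; j=4 S=128.0327 intr=0.0000 cont=0.0000 V=0.0000[hold]; j=5 S=185.4920 intr=0.0000 cont=0.0000 V=0.0000[hold]
k=4: j=0 S=34.9789 intr=44.8311 cont=44.5747 V=44.8311[EX]; j=1 S=50.6769 intr=29.1331 cont=28.8766 V=29.1331[EX]; j=2 S=73.4200 intr=6.3900 cont=11.6587 V=11.6587[hold]; j=3 S=106.3699 intr=0.0000 cont=1.8347 V=1.8347[hold]; j=4 S=154.1072 intr=0.0000 cont=0.0000 V=0.0000[hold]
k=3: j=0 S=42.1025 intr=37.7075 cont=37.4510 V=37.7075[EX]; j=1 S=60.9975 intr=18.8125 cont=20.9846 V=20.9846[hold]; j=2 S=88.3724 intr=0.0000 cont=7.0928 V=7.0928[hold]; j=3 S=128.0327 intr=0.0000 cont=0.9831 V=0.9831[hold]
k=2: j=0 S=50.6769 intr=29.1331 cont=29.8779 V=29.8779[hold]; j=1 S=73.4200 intr=6.3900 cont=14.5137 V=14.5137[hold]; j=2 S=106.3699 intr=0.0000 cont=4.2537 V=4.2537[hold]
k=1: j=0 S=60.9975 intr=18.8125 cont=22.6997 V=22.6997[hold]; j=1 S=88.3724 intr=0.0000 cont=9.7377 V=9.7377[hold]
k=0: j=0 S=73.4200 intr=6.3900 cont=16.6519 V=16.6519[hold]

price = 16.6519
tree:
16.6519
22.6997 9.7377
29.8779 14.5137 4.2537
37.7075 20.9846 7.0928 0.9831
44.8311 29.1331 11.6587 1.8347 0.0000
50.7495 37.7075 18.8125 3.4240 0.0000 0.0000
55.6664 44.8311 29.1331 6.3900 0.0000 0.0000 0.0000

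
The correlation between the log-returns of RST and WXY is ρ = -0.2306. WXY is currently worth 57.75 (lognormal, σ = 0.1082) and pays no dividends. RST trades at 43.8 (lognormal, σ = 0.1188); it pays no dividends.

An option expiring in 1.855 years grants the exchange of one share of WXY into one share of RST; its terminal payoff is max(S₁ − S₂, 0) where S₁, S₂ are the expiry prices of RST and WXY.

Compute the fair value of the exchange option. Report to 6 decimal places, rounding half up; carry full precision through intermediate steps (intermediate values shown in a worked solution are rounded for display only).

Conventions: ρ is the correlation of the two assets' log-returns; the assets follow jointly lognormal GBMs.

exchange price = 0.770693

σ_eff = √(σ₁² + σ₂² − 2ρσ₁σ₂) = √(0.1188² + 0.1082² − 2·-0.2306·0.1188·0.1082) = 0.178183
d₁ = (ln(S₁/S₂) + (q₂ − q₁ + σ_eff²/2)T) / (σ_eff√T) = (ln(43.8/57.75) + (0.0 − 0.0 + 0.015875)·1.855) / 0.242682 = -1.017968
d₂ = d₁ − σ_eff√T = -1.017968 − 0.242682 = -1.260650
N(d₁) = 0.154347,  N(d₂) = 0.103717
V = S₁·e^{−q₁T}·N(d₁) − S₂·e^{−q₂T}·N(d₂) = 6.760377 − 5.989685 = 0.770693
Key observation: pricing in WXY-units makes this a unit-strike call on the ratio S₁/S₂ — the risk-free rate cancels and cannot affect the value.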